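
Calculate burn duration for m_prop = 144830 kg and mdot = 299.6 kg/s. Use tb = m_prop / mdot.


tb = 144830 / 299.6 = 483.4 s

483.4 s


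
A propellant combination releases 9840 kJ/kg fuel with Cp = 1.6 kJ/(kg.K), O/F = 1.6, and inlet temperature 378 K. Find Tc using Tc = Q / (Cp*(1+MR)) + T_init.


Tc = 9840 / (1.6 * (1 + 1.6)) + 378 = 2743 K

2743 K


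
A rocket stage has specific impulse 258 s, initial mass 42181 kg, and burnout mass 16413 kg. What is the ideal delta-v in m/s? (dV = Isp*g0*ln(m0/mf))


Ve = 258 * 9.81 = 2530.98 m/s
dV = 2530.98 * ln(42181/16413) = 2389 m/s

2389 m/s


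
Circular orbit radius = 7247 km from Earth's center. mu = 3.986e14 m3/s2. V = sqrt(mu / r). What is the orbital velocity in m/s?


V = sqrt(3.986e14 / 7247000) = 7416 m/s

7416 m/s


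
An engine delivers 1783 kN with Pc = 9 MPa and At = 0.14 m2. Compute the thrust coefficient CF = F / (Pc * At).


CF = 1783000 / (9e6 * 0.14) = 1.42

1.42


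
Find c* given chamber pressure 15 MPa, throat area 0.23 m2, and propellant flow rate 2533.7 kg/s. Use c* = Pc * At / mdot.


c* = 15e6 * 0.23 / 2533.7 = 1362 m/s

1362 m/s


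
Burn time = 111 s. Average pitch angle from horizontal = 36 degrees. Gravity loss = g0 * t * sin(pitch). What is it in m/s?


GL = 9.81 * 111 * sin(36 deg) = 640 m/s

640 m/s


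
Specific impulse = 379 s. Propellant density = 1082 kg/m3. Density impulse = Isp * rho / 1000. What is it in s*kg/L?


rho*Isp = 379 * 1082 / 1000 = 410 s*kg/L

410 s*kg/L


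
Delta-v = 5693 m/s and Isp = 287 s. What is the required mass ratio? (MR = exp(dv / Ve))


Ve = 287 * 9.81 = 2815.47 m/s
MR = exp(5693 / 2815.47) = 7.554

7.554


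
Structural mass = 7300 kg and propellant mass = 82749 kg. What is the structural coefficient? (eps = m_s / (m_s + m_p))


eps = 7300 / (7300 + 82749) = 0.0811

0.0811


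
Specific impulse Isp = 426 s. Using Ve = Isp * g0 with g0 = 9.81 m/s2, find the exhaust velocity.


Ve = Isp * g0 = 426 * 9.81 = 4179.1 m/s

4179.1 m/s


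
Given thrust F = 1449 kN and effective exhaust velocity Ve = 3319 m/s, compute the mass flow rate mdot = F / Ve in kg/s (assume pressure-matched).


mdot = F / Ve = 1449000 / 3319 = 436.6 kg/s

436.6 kg/s


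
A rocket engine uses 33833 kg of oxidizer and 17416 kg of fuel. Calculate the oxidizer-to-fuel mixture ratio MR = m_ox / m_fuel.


MR = 33833 / 17416 = 1.94

1.94


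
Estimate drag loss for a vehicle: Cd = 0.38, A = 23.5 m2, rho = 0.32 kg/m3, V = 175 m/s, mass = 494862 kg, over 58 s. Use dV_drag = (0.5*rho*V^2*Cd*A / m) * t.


D = 0.5 * 0.32 * 175^2 * 0.38 * 23.5 = 43757.0 N
a = 43757.0 / 494862 = 0.0884 m/s2
dV = 0.0884 * 58 = 5.1 m/s

5.1 m/s


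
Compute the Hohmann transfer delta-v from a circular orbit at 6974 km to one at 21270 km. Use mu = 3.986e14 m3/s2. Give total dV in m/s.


V1 = sqrt(mu/r1) = 7560.1 m/s
dV1 = V1*(sqrt(2*r2/(r1+r2)) - 1) = 1718.09 m/s
V2 = sqrt(mu/r2) = 4328.97 m/s
dV2 = V2*(1 - sqrt(2*r1/(r1+r2))) = 1286.84 m/s
Total dV = 3005 m/s

3005 m/s


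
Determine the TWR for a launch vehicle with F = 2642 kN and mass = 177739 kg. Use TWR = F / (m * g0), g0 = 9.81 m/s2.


TWR = 2642000 / (177739 * 9.81) = 1.52

1.52


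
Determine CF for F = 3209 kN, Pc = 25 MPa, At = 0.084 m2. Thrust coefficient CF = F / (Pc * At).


CF = 3209000 / (25e6 * 0.084) = 1.53

1.53


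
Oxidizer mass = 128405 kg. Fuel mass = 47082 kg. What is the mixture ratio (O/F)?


MR = 128405 / 47082 = 2.73

2.73


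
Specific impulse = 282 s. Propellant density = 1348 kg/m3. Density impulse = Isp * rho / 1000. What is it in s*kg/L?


rho*Isp = 282 * 1348 / 1000 = 380 s*kg/L

380 s*kg/L


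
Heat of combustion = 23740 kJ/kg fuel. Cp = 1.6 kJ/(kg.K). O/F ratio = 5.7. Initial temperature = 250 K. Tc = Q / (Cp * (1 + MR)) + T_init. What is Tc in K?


Tc = 23740 / (1.6 * (1 + 5.7)) + 250 = 2465 K

2465 K


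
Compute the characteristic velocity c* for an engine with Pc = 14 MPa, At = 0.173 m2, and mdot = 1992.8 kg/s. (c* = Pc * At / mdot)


c* = 14e6 * 0.173 / 1992.8 = 1215 m/s

1215 m/s


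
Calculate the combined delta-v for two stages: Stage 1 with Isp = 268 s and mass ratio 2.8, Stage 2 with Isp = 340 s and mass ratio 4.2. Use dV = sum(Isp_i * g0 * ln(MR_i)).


dV1 = 268 * 9.81 * ln(2.8) = 2707.0 m/s
dV2 = 340 * 9.81 * ln(4.2) = 4786.6 m/s
Total dV = 2707.0 + 4786.6 = 7493.6 m/s ~ 7494 m/s

7494 m/s


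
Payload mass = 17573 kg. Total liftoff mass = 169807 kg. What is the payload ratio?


PR = 17573 / 169807 = 0.1035

0.1035


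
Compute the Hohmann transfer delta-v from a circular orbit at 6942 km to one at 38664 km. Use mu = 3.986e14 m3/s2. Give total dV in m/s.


V1 = sqrt(mu/r1) = 7577.51 m/s
dV1 = V1*(sqrt(2*r2/(r1+r2)) - 1) = 2289.46 m/s
V2 = sqrt(mu/r2) = 3210.81 m/s
dV2 = V2*(1 - sqrt(2*r1/(r1+r2))) = 1439.23 m/s
Total dV = 3729 m/s

3729 m/s


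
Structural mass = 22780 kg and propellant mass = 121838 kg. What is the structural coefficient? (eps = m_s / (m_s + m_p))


eps = 22780 / (22780 + 121838) = 0.1575

0.1575


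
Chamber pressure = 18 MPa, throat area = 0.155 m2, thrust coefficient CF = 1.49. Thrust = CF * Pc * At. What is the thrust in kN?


F = 1.49 * 18e6 * 0.155 = 4.1571e+06 N = 4157.1 kN

4157.1 kN


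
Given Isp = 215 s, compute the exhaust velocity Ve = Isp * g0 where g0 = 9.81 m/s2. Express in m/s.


Ve = Isp * g0 = 215 * 9.81 = 2109.2 m/s

2109.2 m/s


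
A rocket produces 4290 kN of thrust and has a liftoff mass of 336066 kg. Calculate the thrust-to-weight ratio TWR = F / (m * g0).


TWR = 4290000 / (336066 * 9.81) = 1.3

1.3


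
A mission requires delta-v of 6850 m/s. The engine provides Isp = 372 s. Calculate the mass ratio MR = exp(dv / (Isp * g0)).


Ve = 372 * 9.81 = 3649.32 m/s
MR = exp(6850 / 3649.32) = 6.534

6.534


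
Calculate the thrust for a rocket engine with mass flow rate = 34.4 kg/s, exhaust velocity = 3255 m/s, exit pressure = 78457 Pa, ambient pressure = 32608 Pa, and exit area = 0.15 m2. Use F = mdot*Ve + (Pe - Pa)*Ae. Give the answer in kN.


F = 34.4 * 3255 + (78457 - 32608) * 0.15 = 118849.0 N = 118.8 kN

118.8 kN


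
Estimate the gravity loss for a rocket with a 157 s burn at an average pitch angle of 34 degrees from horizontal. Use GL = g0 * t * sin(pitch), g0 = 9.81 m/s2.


GL = 9.81 * 157 * sin(34 deg) = 861 m/s

861 m/s


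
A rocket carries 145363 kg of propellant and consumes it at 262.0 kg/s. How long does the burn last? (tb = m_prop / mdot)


tb = 145363 / 262.0 = 554.8 s

554.8 s


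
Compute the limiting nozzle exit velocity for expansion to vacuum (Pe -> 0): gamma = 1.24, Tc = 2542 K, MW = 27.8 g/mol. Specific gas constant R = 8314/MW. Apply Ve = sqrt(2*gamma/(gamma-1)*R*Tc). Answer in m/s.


R = 8314 / 27.8 = 299.06 J/(kg.K)
Ve = sqrt(2 * 1.24 / (1.24 - 1) * 299.06 * 2542) = 2803 m/s

2803 m/s


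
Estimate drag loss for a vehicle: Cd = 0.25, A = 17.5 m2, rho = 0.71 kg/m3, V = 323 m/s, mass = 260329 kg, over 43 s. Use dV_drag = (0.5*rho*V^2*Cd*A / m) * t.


D = 0.5 * 0.71 * 323^2 * 0.25 * 17.5 = 162035.98 N
a = 162035.98 / 260329 = 0.6224 m/s2
dV = 0.6224 * 43 = 26.8 m/s

26.8 m/s


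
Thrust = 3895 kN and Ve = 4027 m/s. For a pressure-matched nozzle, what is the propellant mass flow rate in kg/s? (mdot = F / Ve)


mdot = F / Ve = 3895000 / 4027 = 967.2 kg/s

967.2 kg/s


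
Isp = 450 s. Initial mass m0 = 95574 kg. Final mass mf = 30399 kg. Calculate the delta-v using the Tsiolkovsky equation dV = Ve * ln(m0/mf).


Ve = 450 * 9.81 = 4414.5 m/s
dV = 4414.5 * ln(95574/30399) = 5057 m/s

5057 m/s


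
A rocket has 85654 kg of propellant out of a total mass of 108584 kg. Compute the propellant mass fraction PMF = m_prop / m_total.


PMF = 85654 / 108584 = 0.789

0.789


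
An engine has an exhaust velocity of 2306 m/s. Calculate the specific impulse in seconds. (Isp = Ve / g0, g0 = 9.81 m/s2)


Isp = Ve / g0 = 2306 / 9.81 = 235.1 s

235.1 s


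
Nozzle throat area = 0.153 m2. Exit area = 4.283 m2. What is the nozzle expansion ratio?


AR = 4.283 / 0.153 = 28.0

28.0


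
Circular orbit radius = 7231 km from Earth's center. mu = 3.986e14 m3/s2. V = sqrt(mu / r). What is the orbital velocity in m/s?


V = sqrt(3.986e14 / 7231000) = 7425 m/s

7425 m/s


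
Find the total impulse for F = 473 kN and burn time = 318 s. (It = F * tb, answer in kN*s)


It = 473 * 318 = 150414 kN*s

150414 kN*s


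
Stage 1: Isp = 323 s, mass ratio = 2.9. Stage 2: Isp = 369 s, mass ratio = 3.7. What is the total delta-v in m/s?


dV1 = 323 * 9.81 * ln(2.9) = 3373.7 m/s
dV2 = 369 * 9.81 * ln(3.7) = 4736.0 m/s
Total dV = 3373.7 + 4736.0 = 8109.7 m/s ~ 8110 m/s

8110 m/s


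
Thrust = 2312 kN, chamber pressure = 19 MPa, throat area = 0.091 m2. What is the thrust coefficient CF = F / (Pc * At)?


CF = 2312000 / (19e6 * 0.091) = 1.34

1.34


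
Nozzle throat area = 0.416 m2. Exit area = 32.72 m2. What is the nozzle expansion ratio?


AR = 32.72 / 0.416 = 78.7

78.7


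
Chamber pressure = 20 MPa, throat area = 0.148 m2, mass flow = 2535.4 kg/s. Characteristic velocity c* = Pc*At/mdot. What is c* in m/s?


c* = 20e6 * 0.148 / 2535.4 = 1167 m/s

1167 m/s


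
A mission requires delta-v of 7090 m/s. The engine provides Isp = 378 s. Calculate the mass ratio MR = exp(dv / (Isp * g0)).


Ve = 378 * 9.81 = 3708.18 m/s
MR = exp(7090 / 3708.18) = 6.767

6.767


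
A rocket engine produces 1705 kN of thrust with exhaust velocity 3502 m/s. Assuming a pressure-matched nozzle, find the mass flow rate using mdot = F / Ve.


mdot = F / Ve = 1705000 / 3502 = 486.9 kg/s

486.9 kg/s


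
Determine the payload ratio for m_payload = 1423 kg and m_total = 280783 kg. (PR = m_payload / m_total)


PR = 1423 / 280783 = 0.0051

0.0051


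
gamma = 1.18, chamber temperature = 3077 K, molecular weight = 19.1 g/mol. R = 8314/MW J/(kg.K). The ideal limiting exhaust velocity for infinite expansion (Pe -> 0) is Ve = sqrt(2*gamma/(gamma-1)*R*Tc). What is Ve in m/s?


R = 8314 / 19.1 = 435.29 J/(kg.K)
Ve = sqrt(2 * 1.18 / (1.18 - 1) * 435.29 * 3077) = 4191 m/s

4191 m/s


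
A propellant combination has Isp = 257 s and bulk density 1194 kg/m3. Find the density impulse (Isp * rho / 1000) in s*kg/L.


rho*Isp = 257 * 1194 / 1000 = 307 s*kg/L

307 s*kg/L


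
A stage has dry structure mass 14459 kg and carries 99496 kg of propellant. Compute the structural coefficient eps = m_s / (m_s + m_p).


eps = 14459 / (14459 + 99496) = 0.1269

0.1269


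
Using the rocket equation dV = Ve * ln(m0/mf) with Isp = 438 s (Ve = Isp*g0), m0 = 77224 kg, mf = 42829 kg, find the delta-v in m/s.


Ve = 438 * 9.81 = 4296.78 m/s
dV = 4296.78 * ln(77224/42829) = 2533 m/s

2533 m/s


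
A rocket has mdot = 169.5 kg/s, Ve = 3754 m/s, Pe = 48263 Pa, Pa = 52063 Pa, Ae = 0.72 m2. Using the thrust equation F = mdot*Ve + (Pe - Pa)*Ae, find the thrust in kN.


F = 169.5 * 3754 + (48263 - 52063) * 0.72 = 633567.0 N = 633.6 kN

633.6 kN


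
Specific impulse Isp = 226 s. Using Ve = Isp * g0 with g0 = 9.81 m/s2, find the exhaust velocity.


Ve = Isp * g0 = 226 * 9.81 = 2217.1 m/s

2217.1 m/s


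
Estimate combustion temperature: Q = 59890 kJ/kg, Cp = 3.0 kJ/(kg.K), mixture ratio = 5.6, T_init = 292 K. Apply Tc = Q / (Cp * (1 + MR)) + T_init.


Tc = 59890 / (3.0 * (1 + 5.6)) + 292 = 3317 K

3317 K


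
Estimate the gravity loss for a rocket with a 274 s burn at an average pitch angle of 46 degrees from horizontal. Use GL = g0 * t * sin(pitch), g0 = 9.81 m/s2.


GL = 9.81 * 274 * sin(46 deg) = 1934 m/s

1934 m/s


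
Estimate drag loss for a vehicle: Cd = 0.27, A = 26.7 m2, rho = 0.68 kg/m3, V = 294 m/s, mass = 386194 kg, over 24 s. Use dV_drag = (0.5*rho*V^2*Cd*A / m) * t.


D = 0.5 * 0.68 * 294^2 * 0.27 * 26.7 = 211859.82 N
a = 211859.82 / 386194 = 0.5486 m/s2
dV = 0.5486 * 24 = 13.2 m/s

13.2 m/s


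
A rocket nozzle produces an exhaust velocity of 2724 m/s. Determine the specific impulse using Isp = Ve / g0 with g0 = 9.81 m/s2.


Isp = Ve / g0 = 2724 / 9.81 = 277.7 s

277.7 s


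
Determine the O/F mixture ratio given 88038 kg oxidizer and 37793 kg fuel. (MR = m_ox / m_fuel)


MR = 88038 / 37793 = 2.33

2.33


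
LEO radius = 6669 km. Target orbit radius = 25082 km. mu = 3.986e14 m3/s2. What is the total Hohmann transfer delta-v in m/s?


V1 = sqrt(mu/r1) = 7731.05 m/s
dV1 = V1*(sqrt(2*r2/(r1+r2)) - 1) = 1986.48 m/s
V2 = sqrt(mu/r2) = 3986.46 m/s
dV2 = V2*(1 - sqrt(2*r1/(r1+r2))) = 1402.69 m/s
Total dV = 3389 m/s

3389 m/s


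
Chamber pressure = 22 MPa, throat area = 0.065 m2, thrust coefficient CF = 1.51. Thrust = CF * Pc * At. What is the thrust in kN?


F = 1.51 * 22e6 * 0.065 = 2.1593e+06 N = 2159.3 kN

2159.3 kN


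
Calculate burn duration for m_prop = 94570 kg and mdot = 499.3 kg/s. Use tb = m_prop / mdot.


tb = 94570 / 499.3 = 189.4 s

189.4 s


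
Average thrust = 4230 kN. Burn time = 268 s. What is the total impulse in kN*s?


It = 4230 * 268 = 1133640 kN*s

1133640 kN*s


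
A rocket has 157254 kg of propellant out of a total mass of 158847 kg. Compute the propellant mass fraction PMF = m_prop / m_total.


PMF = 157254 / 158847 = 0.99

0.99


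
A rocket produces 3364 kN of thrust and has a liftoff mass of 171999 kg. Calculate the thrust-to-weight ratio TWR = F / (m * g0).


TWR = 3364000 / (171999 * 9.81) = 1.99

1.99


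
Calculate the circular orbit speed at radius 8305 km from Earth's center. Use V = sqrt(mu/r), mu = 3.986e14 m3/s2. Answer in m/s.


V = sqrt(3.986e14 / 8305000) = 6928 m/s

6928 m/s


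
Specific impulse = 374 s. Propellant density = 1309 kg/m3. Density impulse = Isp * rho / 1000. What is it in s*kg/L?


rho*Isp = 374 * 1309 / 1000 = 490 s*kg/L

490 s*kg/L


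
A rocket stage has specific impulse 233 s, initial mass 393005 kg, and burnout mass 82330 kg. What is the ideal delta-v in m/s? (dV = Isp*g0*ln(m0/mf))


Ve = 233 * 9.81 = 2285.73 m/s
dV = 2285.73 * ln(393005/82330) = 3573 m/s

3573 m/s


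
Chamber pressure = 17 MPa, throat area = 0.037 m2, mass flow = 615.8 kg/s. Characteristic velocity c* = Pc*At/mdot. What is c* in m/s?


c* = 17e6 * 0.037 / 615.8 = 1021 m/s

1021 m/s


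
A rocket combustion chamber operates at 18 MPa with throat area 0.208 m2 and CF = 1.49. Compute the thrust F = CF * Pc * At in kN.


F = 1.49 * 18e6 * 0.208 = 5.5786e+06 N = 5578.6 kN

5578.6 kN


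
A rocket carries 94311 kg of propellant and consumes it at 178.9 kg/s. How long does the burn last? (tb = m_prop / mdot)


tb = 94311 / 178.9 = 527.2 s

527.2 s


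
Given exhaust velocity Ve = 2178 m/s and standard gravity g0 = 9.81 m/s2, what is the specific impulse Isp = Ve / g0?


Isp = Ve / g0 = 2178 / 9.81 = 222.0 s

222.0 s


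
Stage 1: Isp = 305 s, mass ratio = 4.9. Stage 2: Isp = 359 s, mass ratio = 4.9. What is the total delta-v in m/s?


dV1 = 305 * 9.81 * ln(4.9) = 4755.1 m/s
dV2 = 359 * 9.81 * ln(4.9) = 5597.0 m/s
Total dV = 4755.1 + 5597.0 = 10352.1 m/s ~ 10352 m/s

10352 m/s


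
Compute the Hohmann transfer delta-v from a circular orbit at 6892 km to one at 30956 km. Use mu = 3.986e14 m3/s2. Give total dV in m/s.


V1 = sqrt(mu/r1) = 7604.94 m/s
dV1 = V1*(sqrt(2*r2/(r1+r2)) - 1) = 2121.68 m/s
V2 = sqrt(mu/r2) = 3588.36 m/s
dV2 = V2*(1 - sqrt(2*r1/(r1+r2))) = 1422.84 m/s
Total dV = 3545 m/s

3545 m/s


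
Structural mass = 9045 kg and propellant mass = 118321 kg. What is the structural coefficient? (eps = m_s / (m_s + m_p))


eps = 9045 / (9045 + 118321) = 0.071

0.071


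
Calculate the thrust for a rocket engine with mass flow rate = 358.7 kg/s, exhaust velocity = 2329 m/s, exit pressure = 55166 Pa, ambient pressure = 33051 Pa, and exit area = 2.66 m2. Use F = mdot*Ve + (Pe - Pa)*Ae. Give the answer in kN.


F = 358.7 * 2329 + (55166 - 33051) * 2.66 = 894238.0 N = 894.2 kN

894.2 kN


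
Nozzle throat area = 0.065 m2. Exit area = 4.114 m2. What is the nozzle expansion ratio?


AR = 4.114 / 0.065 = 63.3

63.3


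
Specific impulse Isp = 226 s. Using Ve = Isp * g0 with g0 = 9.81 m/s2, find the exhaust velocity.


Ve = Isp * g0 = 226 * 9.81 = 2217.1 m/s

2217.1 m/s


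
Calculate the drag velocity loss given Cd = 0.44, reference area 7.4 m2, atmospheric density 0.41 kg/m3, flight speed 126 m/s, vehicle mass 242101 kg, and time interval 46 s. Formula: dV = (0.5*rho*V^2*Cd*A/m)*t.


D = 0.5 * 0.41 * 126^2 * 0.44 * 7.4 = 10596.91 N
a = 10596.91 / 242101 = 0.0438 m/s2
dV = 0.0438 * 46 = 2.0 m/s

2.0 m/s


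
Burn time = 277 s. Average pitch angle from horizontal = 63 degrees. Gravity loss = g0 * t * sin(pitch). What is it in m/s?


GL = 9.81 * 277 * sin(63 deg) = 2421 m/s

2421 m/s


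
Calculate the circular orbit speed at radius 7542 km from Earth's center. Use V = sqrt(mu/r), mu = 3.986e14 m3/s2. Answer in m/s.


V = sqrt(3.986e14 / 7542000) = 7270 m/s

7270 m/s


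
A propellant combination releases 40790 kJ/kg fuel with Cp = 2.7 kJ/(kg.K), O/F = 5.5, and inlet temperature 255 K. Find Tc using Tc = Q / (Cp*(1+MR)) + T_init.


Tc = 40790 / (2.7 * (1 + 5.5)) + 255 = 2579 K

2579 K


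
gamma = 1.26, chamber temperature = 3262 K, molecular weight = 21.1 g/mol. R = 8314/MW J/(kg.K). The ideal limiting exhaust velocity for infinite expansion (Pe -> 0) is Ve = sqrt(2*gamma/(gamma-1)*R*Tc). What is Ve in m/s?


R = 8314 / 21.1 = 394.03 J/(kg.K)
Ve = sqrt(2 * 1.26 / (1.26 - 1) * 394.03 * 3262) = 3530 m/s

3530 m/s


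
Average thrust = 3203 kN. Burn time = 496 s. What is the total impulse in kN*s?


It = 3203 * 496 = 1588688 kN*s

1588688 kN*s


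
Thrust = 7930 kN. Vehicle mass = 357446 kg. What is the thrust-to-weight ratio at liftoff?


TWR = 7930000 / (357446 * 9.81) = 2.26

2.26


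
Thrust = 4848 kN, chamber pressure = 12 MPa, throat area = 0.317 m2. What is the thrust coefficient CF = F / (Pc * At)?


CF = 4848000 / (12e6 * 0.317) = 1.27

1.27


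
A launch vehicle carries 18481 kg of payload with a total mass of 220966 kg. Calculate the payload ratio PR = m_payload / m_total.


PR = 18481 / 220966 = 0.0836

0.0836


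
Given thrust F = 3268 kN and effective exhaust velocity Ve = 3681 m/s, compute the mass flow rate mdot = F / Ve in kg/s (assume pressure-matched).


mdot = F / Ve = 3268000 / 3681 = 887.8 kg/s

887.8 kg/s


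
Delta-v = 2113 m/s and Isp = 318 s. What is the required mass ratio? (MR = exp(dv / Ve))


Ve = 318 * 9.81 = 3119.58 m/s
MR = exp(2113 / 3119.58) = 1.969

1.969


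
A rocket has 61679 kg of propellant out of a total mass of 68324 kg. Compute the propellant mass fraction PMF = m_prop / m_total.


PMF = 61679 / 68324 = 0.903

0.903


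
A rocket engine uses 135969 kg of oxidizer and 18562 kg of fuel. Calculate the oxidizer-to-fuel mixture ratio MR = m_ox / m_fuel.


MR = 135969 / 18562 = 7.33

7.33


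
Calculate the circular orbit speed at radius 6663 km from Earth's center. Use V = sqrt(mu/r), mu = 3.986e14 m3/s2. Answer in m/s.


V = sqrt(3.986e14 / 6663000) = 7735 m/s

7735 m/s


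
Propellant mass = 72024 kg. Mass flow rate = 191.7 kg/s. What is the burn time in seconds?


tb = 72024 / 191.7 = 375.7 s

375.7 s


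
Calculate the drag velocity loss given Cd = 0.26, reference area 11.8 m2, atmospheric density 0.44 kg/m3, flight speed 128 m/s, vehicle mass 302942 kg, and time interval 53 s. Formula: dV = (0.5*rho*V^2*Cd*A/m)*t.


D = 0.5 * 0.44 * 128^2 * 0.26 * 11.8 = 11058.54 N
a = 11058.54 / 302942 = 0.0365 m/s2
dV = 0.0365 * 53 = 1.9 m/s

1.9 m/s


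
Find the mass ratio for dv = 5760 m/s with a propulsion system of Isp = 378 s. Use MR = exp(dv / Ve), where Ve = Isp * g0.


Ve = 378 * 9.81 = 3708.18 m/s
MR = exp(5760 / 3708.18) = 4.727

4.727


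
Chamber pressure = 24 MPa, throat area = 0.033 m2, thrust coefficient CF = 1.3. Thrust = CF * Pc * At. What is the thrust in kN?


F = 1.3 * 24e6 * 0.033 = 1.0296e+06 N = 1029.6 kN

1029.6 kN


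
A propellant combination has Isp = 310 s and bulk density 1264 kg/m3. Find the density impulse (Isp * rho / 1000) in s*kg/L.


rho*Isp = 310 * 1264 / 1000 = 392 s*kg/L

392 s*kg/L


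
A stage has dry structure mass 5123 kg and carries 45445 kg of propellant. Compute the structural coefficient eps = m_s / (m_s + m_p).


eps = 5123 / (5123 + 45445) = 0.1013

0.1013


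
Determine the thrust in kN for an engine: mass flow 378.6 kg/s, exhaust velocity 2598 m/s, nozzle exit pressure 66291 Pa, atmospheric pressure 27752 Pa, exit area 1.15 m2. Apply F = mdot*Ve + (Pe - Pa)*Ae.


F = 378.6 * 2598 + (66291 - 27752) * 1.15 = 1.0279e+06 N = 1027.9 kN

1027.9 kN


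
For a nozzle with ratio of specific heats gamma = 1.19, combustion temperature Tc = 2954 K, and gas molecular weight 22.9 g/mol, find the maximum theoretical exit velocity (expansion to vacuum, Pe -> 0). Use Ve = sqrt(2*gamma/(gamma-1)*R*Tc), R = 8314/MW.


R = 8314 / 22.9 = 363.06 J/(kg.K)
Ve = sqrt(2 * 1.19 / (1.19 - 1) * 363.06 * 2954) = 3665 m/s

3665 m/s


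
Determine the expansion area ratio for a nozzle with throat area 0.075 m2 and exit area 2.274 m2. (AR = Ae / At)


AR = 2.274 / 0.075 = 30.3

30.3


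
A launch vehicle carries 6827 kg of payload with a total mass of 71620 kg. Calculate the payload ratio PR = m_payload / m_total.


PR = 6827 / 71620 = 0.0953

0.0953


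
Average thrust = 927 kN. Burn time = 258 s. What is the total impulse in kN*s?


It = 927 * 258 = 239166 kN*s

239166 kN*s


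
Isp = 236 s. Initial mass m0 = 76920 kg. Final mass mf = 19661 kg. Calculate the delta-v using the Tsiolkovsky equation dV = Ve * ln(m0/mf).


Ve = 236 * 9.81 = 2315.16 m/s
dV = 2315.16 * ln(76920/19661) = 3158 m/s

3158 m/s


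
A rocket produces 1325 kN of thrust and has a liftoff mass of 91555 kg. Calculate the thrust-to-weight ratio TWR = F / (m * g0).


TWR = 1325000 / (91555 * 9.81) = 1.48

1.48


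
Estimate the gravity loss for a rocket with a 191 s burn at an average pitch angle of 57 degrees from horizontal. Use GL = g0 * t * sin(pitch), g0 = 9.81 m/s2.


GL = 9.81 * 191 * sin(57 deg) = 1571 m/s

1571 m/s


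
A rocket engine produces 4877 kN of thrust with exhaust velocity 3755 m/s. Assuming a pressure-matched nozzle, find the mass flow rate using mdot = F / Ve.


mdot = F / Ve = 4877000 / 3755 = 1298.8 kg/s

1298.8 kg/s


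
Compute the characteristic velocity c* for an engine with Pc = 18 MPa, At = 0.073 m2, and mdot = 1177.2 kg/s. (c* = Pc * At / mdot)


c* = 18e6 * 0.073 / 1177.2 = 1116 m/s

1116 m/s


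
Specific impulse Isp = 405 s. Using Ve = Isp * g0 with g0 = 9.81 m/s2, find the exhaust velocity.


Ve = Isp * g0 = 405 * 9.81 = 3973.1 m/s

3973.1 m/s


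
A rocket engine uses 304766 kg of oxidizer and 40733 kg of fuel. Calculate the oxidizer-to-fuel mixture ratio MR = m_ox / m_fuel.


MR = 304766 / 40733 = 7.48

7.48


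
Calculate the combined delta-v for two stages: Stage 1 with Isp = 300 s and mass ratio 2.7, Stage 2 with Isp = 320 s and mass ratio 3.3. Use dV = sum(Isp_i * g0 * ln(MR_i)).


dV1 = 300 * 9.81 * ln(2.7) = 2923.1 m/s
dV2 = 320 * 9.81 * ln(3.3) = 3748.0 m/s
Total dV = 2923.1 + 3748.0 = 6671.1 m/s ~ 6671 m/s

6671 m/s


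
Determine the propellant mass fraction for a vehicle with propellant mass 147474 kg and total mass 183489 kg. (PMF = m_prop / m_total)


PMF = 147474 / 183489 = 0.804

0.804


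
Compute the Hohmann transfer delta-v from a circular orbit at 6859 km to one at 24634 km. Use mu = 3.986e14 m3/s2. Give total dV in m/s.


V1 = sqrt(mu/r1) = 7623.22 m/s
dV1 = V1*(sqrt(2*r2/(r1+r2)) - 1) = 1911.63 m/s
V2 = sqrt(mu/r2) = 4022.55 m/s
dV2 = V2*(1 - sqrt(2*r1/(r1+r2))) = 1367.7 m/s
Total dV = 3279 m/s

3279 m/s


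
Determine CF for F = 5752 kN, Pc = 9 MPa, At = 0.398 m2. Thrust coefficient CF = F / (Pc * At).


CF = 5752000 / (9e6 * 0.398) = 1.61

1.61


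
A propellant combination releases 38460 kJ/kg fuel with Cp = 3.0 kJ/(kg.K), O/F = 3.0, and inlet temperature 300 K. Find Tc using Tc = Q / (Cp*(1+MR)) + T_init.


Tc = 38460 / (3.0 * (1 + 3.0)) + 300 = 3505 K

3505 K


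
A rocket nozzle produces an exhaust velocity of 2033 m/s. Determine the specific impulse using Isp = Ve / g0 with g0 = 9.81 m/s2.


Isp = Ve / g0 = 2033 / 9.81 = 207.2 s

207.2 s


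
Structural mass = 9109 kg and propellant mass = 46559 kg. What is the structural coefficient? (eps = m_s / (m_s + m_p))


eps = 9109 / (9109 + 46559) = 0.1636

0.1636


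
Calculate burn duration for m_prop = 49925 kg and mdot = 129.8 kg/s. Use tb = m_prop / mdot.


tb = 49925 / 129.8 = 384.6 s

384.6 s


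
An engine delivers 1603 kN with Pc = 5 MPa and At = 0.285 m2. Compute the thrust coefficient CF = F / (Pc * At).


CF = 1603000 / (5e6 * 0.285) = 1.12

1.12


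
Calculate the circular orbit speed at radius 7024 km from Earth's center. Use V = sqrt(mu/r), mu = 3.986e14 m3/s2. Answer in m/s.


V = sqrt(3.986e14 / 7024000) = 7533 m/s

7533 m/s


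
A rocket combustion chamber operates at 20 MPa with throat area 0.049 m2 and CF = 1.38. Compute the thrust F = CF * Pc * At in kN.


F = 1.38 * 20e6 * 0.049 = 1.3524e+06 N = 1352.4 kN

1352.4 kN


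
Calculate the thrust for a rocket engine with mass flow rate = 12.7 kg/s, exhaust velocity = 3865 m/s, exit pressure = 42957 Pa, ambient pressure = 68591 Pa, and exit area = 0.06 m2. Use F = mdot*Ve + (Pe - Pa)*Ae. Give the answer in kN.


F = 12.7 * 3865 + (42957 - 68591) * 0.06 = 47547.0 N = 47.5 kN

47.5 kN


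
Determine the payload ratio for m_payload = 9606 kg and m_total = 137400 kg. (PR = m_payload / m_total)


PR = 9606 / 137400 = 0.0699

0.0699


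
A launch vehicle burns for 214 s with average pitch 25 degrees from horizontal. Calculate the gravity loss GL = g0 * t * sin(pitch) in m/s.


GL = 9.81 * 214 * sin(25 deg) = 887 m/s

887 m/s


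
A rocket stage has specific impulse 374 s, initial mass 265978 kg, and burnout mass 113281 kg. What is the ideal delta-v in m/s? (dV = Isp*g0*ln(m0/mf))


Ve = 374 * 9.81 = 3668.94 m/s
dV = 3668.94 * ln(265978/113281) = 3132 m/s

3132 m/s


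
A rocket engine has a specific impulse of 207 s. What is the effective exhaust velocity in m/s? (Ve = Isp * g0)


Ve = Isp * g0 = 207 * 9.81 = 2030.7 m/s

2030.7 m/s


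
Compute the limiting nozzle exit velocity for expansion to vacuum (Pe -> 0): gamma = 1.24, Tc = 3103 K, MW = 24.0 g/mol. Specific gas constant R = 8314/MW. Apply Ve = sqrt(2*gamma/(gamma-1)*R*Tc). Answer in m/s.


R = 8314 / 24.0 = 346.42 J/(kg.K)
Ve = sqrt(2 * 1.24 / (1.24 - 1) * 346.42 * 3103) = 3333 m/s

3333 m/s


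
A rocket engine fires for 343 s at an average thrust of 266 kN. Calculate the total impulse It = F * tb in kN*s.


It = 266 * 343 = 91238 kN*s

91238 kN*s


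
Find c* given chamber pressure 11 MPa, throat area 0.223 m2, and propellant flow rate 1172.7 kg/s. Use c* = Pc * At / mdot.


c* = 11e6 * 0.223 / 1172.7 = 2092 m/s

2092 m/s


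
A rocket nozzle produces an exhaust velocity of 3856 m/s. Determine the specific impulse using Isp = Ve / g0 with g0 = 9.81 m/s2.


Isp = Ve / g0 = 3856 / 9.81 = 393.1 s

393.1 s


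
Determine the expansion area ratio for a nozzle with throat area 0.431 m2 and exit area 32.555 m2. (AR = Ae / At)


AR = 32.555 / 0.431 = 75.5

75.5


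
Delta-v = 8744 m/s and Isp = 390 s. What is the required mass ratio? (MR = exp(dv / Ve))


Ve = 390 * 9.81 = 3825.9 m/s
MR = exp(8744 / 3825.9) = 9.83

9.83


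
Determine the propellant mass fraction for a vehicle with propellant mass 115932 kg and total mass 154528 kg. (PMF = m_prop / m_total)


PMF = 115932 / 154528 = 0.75

0.75


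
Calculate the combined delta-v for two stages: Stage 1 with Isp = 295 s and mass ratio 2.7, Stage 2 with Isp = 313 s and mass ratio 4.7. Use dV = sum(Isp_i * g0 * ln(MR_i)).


dV1 = 295 * 9.81 * ln(2.7) = 2874.4 m/s
dV2 = 313 * 9.81 * ln(4.7) = 4751.8 m/s
Total dV = 2874.4 + 4751.8 = 7626.2 m/s ~ 7626 m/s

7626 m/s


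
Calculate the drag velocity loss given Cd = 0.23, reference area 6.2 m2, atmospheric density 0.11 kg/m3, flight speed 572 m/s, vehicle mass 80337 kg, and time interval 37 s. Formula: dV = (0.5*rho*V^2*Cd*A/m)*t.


D = 0.5 * 0.11 * 572^2 * 0.23 * 6.2 = 25661.04 N
a = 25661.04 / 80337 = 0.3194 m/s2
dV = 0.3194 * 37 = 11.8 m/s

11.8 m/s


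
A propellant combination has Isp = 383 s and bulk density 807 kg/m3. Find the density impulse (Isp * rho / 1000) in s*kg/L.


rho*Isp = 383 * 807 / 1000 = 309 s*kg/L

309 s*kg/L


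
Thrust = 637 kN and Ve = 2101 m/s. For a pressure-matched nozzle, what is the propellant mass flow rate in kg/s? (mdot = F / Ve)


mdot = F / Ve = 637000 / 2101 = 303.2 kg/s

303.2 kg/s


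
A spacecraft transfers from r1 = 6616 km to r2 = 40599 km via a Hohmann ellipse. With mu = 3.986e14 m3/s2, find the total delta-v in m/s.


V1 = sqrt(mu/r1) = 7761.95 m/s
dV1 = V1*(sqrt(2*r2/(r1+r2)) - 1) = 2417.01 m/s
V2 = sqrt(mu/r2) = 3133.36 m/s
dV2 = V2*(1 - sqrt(2*r1/(r1+r2))) = 1474.6 m/s
Total dV = 3892 m/s

3892 m/s


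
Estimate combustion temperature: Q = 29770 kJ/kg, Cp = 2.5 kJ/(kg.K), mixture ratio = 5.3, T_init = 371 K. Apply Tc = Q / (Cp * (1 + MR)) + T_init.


Tc = 29770 / (2.5 * (1 + 5.3)) + 371 = 2261 K

2261 K


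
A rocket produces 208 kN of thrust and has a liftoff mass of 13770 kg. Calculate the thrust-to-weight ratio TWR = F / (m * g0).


TWR = 208000 / (13770 * 9.81) = 1.54

1.54


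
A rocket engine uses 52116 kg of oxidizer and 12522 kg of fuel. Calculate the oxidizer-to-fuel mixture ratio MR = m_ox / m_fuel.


MR = 52116 / 12522 = 4.16

4.16


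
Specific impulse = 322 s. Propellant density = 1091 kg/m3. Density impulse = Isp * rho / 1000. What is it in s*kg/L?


rho*Isp = 322 * 1091 / 1000 = 351 s*kg/L

351 s*kg/L


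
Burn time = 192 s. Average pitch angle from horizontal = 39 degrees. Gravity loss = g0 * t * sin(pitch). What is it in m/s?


GL = 9.81 * 192 * sin(39 deg) = 1185 m/s

1185 m/s


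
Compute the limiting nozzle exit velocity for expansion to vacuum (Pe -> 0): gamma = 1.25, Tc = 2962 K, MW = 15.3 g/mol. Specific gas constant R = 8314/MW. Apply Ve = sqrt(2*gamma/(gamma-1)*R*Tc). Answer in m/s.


R = 8314 / 15.3 = 543.4 J/(kg.K)
Ve = sqrt(2 * 1.25 / (1.25 - 1) * 543.4 * 2962) = 4012 m/s

4012 m/s


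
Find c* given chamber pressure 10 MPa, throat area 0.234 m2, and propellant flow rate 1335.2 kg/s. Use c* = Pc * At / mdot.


c* = 10e6 * 0.234 / 1335.2 = 1753 m/s

1753 m/s


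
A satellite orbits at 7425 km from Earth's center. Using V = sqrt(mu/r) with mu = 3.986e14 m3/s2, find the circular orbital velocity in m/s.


V = sqrt(3.986e14 / 7425000) = 7327 m/s

7327 m/s


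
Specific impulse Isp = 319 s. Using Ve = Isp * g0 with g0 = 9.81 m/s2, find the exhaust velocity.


Ve = Isp * g0 = 319 * 9.81 = 3129.4 m/s

3129.4 m/s


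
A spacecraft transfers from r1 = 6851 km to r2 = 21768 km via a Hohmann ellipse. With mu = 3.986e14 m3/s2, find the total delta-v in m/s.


V1 = sqrt(mu/r1) = 7627.67 m/s
dV1 = V1*(sqrt(2*r2/(r1+r2)) - 1) = 1780.15 m/s
V2 = sqrt(mu/r2) = 4279.17 m/s
dV2 = V2*(1 - sqrt(2*r1/(r1+r2))) = 1318.27 m/s
Total dV = 3098 m/s

3098 m/s


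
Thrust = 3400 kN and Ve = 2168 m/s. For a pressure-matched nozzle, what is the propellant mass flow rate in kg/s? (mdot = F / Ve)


mdot = F / Ve = 3400000 / 2168 = 1568.3 kg/s

1568.3 kg/s


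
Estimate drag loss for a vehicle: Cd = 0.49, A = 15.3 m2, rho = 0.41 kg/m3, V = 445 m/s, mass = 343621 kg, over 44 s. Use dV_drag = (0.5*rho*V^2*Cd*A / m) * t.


D = 0.5 * 0.41 * 445^2 * 0.49 * 15.3 = 304341.65 N
a = 304341.65 / 343621 = 0.8857 m/s2
dV = 0.8857 * 44 = 39.0 m/s

39.0 m/s


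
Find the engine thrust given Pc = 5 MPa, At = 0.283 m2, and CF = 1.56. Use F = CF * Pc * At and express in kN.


F = 1.56 * 5e6 * 0.283 = 2.2074e+06 N = 2207.4 kN

2207.4 kN


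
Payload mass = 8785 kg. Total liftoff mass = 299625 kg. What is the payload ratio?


PR = 8785 / 299625 = 0.0293

0.0293


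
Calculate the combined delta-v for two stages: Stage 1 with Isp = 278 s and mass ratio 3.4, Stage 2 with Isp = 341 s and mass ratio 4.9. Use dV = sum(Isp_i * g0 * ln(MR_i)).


dV1 = 278 * 9.81 * ln(3.4) = 3337.5 m/s
dV2 = 341 * 9.81 * ln(4.9) = 5316.3 m/s
Total dV = 3337.5 + 5316.3 = 8653.8 m/s ~ 8654 m/s

8654 m/s


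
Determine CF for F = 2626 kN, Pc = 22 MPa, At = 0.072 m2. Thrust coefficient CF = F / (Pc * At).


CF = 2626000 / (22e6 * 0.072) = 1.66

1.66


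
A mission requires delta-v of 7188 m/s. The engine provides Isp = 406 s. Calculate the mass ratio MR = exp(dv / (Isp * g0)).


Ve = 406 * 9.81 = 3982.86 m/s
MR = exp(7188 / 3982.86) = 6.078

6.078


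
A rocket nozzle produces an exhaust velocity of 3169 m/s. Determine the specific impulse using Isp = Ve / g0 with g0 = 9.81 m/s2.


Isp = Ve / g0 = 3169 / 9.81 = 323.0 s

323.0 s


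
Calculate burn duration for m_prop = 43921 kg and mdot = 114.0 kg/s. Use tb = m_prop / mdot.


tb = 43921 / 114.0 = 385.3 s

385.3 s


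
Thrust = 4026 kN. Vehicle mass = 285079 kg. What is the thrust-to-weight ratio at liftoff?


TWR = 4026000 / (285079 * 9.81) = 1.44

1.44


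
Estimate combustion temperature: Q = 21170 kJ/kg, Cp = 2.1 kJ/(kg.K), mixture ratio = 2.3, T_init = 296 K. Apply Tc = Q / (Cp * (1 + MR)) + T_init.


Tc = 21170 / (2.1 * (1 + 2.3)) + 296 = 3351 K

3351 K


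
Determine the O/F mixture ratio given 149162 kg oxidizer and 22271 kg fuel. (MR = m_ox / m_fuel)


MR = 149162 / 22271 = 6.7

6.7


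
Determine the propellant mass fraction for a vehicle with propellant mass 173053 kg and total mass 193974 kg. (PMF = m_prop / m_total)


PMF = 173053 / 193974 = 0.892

0.892


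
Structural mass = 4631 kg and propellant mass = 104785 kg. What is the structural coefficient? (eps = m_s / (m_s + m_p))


eps = 4631 / (4631 + 104785) = 0.0423

0.0423


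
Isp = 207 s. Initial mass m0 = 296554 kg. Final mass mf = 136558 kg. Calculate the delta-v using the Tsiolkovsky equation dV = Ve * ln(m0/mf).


Ve = 207 * 9.81 = 2030.67 m/s
dV = 2030.67 * ln(296554/136558) = 1575 m/s

1575 m/s


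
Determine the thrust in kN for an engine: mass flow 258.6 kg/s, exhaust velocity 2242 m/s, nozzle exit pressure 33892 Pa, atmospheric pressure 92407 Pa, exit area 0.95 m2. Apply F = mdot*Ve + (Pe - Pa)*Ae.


F = 258.6 * 2242 + (33892 - 92407) * 0.95 = 524192.0 N = 524.2 kN

524.2 kN


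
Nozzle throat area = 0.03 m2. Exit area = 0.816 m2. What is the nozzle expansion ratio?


AR = 0.816 / 0.03 = 27.2

27.2


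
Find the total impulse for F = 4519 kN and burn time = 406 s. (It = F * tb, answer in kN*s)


It = 4519 * 406 = 1834714 kN*s

1834714 kN*s


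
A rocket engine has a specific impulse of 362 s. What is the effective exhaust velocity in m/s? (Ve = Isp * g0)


Ve = Isp * g0 = 362 * 9.81 = 3551.2 m/s

3551.2 m/s


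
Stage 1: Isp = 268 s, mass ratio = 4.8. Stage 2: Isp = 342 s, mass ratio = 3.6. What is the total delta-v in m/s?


dV1 = 268 * 9.81 * ln(4.8) = 4124.0 m/s
dV2 = 342 * 9.81 * ln(3.6) = 4297.6 m/s
Total dV = 4124.0 + 4297.6 = 8421.6 m/s ~ 8422 m/s

8422 m/s


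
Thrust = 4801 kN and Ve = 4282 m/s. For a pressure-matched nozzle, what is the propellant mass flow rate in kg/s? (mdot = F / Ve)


mdot = F / Ve = 4801000 / 4282 = 1121.2 kg/s

1121.2 kg/s


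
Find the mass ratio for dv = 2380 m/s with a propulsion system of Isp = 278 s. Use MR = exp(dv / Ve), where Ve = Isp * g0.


Ve = 278 * 9.81 = 2727.18 m/s
MR = exp(2380 / 2727.18) = 2.393

2.393


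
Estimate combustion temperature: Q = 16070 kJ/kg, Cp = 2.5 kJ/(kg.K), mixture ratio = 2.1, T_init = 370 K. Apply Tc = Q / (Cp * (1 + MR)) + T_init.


Tc = 16070 / (2.5 * (1 + 2.1)) + 370 = 2444 K

2444 K


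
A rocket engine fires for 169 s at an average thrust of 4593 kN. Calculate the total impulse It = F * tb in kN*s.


It = 4593 * 169 = 776217 kN*s

776217 kN*s


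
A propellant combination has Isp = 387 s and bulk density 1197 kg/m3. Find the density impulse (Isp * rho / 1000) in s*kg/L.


rho*Isp = 387 * 1197 / 1000 = 463 s*kg/L

463 s*kg/L


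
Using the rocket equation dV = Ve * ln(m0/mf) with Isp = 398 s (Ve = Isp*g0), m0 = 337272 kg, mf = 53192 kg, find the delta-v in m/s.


Ve = 398 * 9.81 = 3904.38 m/s
dV = 3904.38 * ln(337272/53192) = 7211 m/s

7211 m/s


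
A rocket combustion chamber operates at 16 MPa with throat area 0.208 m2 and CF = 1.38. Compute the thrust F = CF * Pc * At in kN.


F = 1.38 * 16e6 * 0.208 = 4.5926e+06 N = 4592.6 kN

4592.6 kN


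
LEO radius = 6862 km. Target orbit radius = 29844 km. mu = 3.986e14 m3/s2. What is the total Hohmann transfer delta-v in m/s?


V1 = sqrt(mu/r1) = 7621.55 m/s
dV1 = V1*(sqrt(2*r2/(r1+r2)) - 1) = 2097.38 m/s
V2 = sqrt(mu/r2) = 3654.6 m/s
dV2 = V2*(1 - sqrt(2*r1/(r1+r2))) = 1419.94 m/s
Total dV = 3517 m/s

3517 m/s


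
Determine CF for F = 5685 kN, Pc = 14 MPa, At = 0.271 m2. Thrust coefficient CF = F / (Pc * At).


CF = 5685000 / (14e6 * 0.271) = 1.5

1.5


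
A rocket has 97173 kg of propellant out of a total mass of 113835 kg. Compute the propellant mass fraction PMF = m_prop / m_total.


PMF = 97173 / 113835 = 0.854

0.854


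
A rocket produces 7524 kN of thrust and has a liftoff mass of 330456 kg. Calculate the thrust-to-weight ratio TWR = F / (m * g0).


TWR = 7524000 / (330456 * 9.81) = 2.32

2.32


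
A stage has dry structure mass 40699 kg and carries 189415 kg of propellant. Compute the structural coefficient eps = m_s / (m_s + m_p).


eps = 40699 / (40699 + 189415) = 0.1769

0.1769


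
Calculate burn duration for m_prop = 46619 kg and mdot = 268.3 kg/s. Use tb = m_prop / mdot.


tb = 46619 / 268.3 = 173.8 s

173.8 s


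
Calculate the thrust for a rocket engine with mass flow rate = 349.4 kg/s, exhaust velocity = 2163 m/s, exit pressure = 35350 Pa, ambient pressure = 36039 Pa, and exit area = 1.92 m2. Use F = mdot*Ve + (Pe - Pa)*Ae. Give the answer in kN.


F = 349.4 * 2163 + (35350 - 36039) * 1.92 = 754429.0 N = 754.4 kN

754.4 kN


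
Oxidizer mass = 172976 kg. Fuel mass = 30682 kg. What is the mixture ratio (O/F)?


MR = 172976 / 30682 = 5.64

5.64


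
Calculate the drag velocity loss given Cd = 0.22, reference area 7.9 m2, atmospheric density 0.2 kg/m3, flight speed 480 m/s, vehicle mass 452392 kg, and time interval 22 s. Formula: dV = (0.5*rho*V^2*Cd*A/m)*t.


D = 0.5 * 0.2 * 480^2 * 0.22 * 7.9 = 40043.52 N
a = 40043.52 / 452392 = 0.0885 m/s2
dV = 0.0885 * 22 = 1.9 m/s

1.9 m/s


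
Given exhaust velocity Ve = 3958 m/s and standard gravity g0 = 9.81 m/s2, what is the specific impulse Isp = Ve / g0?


Isp = Ve / g0 = 3958 / 9.81 = 403.5 s

403.5 s


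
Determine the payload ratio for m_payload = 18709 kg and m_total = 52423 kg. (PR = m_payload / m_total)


PR = 18709 / 52423 = 0.3569

0.3569


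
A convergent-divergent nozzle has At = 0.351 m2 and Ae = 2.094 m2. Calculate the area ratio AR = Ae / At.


AR = 2.094 / 0.351 = 6.0

6.0


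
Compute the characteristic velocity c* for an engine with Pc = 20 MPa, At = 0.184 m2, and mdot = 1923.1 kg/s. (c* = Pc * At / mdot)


c* = 20e6 * 0.184 / 1923.1 = 1914 m/s

1914 m/s


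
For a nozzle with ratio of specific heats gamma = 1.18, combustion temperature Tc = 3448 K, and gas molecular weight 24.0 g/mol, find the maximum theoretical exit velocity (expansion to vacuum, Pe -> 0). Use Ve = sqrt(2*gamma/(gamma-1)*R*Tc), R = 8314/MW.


R = 8314 / 24.0 = 346.42 J/(kg.K)
Ve = sqrt(2 * 1.18 / (1.18 - 1) * 346.42 * 3448) = 3957 m/s

3957 m/s
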